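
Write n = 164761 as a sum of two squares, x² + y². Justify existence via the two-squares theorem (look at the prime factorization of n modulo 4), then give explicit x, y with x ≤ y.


Step 1: Factor n = 164761 = 37 · 61 · 73.
Step 2: Check the mod-4 condition on each prime factor: 37 ≡ 1 (mod 4), exponent 1; 61 ≡ 1 (mod 4), exponent 1; 73 ≡ 1 (mod 4), exponent 1.
All primes ≡ 3 (mod 4) appear to even exponent (or don't appear), so by the two-squares theorem n IS expressible as a sum of two squares.
Step 3: Build a representation. Here n = 37 · 61 · 73 is a product of primes ≡ 1 (mod 4). Each prime p ≡ 1 (mod 4) is itself a sum of two squares; find a² by testing p − a² for a perfect square:
  37: 37 − 1² = 36 = 6² ⇒ 37 = 1² + 6².
  61: 61 − 1² = 60, 61 − 2² = 57, 61 − 3² = 52, 61 − 4² = 45, 61 − 5² = 36 = 6² ⇒ 61 = 5² + 6².
  73: 73 − 1² = 72, 73 − 2² = 69, 73 − 3² = 64 = 8² ⇒ 73 = 3² + 8².
  Combine using the Brahmagupta–Fibonacci identity (a² + b²)(c² + d²) = (ac − bd)² + (ad + bc)² = (ac + bd)² + (ad − bc)²:
  37 · 61 = 2257: from (1² + 6²)(5² + 6²), take (1·5 − 6·6, 1·6 + 6·5) = (5 − 36, 6 + 30) = (-31, 36); dropping signs (only squares matter) gives (31, 36); check 31² + 36² = 961 + 1296 = 2257 ✓.
  2257 · 73 = 164761: from (31² + 36²)(3² + 8²), take (31·3 − 36·8, 31·8 + 36·3) = (93 − 288, 248 + 108) = (-195, 356); dropping signs (only squares matter) gives (195, 356); check 195² + 356² = 38025 + 126736 = 164761 ✓.
Step 4: Order so x ≤ y and verify: 195² + 356² = 38025 + 126736 = 164761 = n. ✓

n = 164761 = 195² + 356² (one valid representation with x ≤ y).


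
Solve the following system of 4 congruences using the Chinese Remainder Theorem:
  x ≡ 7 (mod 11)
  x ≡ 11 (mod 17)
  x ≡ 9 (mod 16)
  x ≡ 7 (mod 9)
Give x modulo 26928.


Product of moduli M = 11 · 17 · 16 · 9 = 26928.
Merge one congruence at a time:
  Start: x ≡ 7 (mod 11).
  Combine with x ≡ 11 (mod 17); new modulus lcm = 187.
    Write x = 7 + 11·t and substitute into x ≡ 11 (mod 17): 11·t ≡ 11 − 7 = 4 (mod 17).
    The inverse of 11 mod 17 is 14 (since 11·14 = 154 = 9·17 + 1), so t ≡ 14·4 = 56 ≡ 5 (mod 17).
    Then x = 7 + 11·5 = 62, valid modulo lcm(11, 17) = 187: x ≡ 62 (mod 187).
  Combine with x ≡ 9 (mod 16); new modulus lcm = 2992.
    Write x = 62 + 187·t and substitute into x ≡ 9 (mod 16): 187·t ≡ 9 − 62 = -53 (mod 16).
    Reduce coefficients mod 16: 11·t ≡ 11 (mod 16).
    The inverse of 11 mod 16 is 3 (since 11·3 = 33 = 2·16 + 1), so t ≡ 3·11 = 33 ≡ 1 (mod 16).
    Then x = 62 + 187·1 = 249, valid modulo lcm(187, 16) = 2992: x ≡ 249 (mod 2992).
  Combine with x ≡ 7 (mod 9); new modulus lcm = 26928.
    Write x = 249 + 2992·t and substitute into x ≡ 7 (mod 9): 2992·t ≡ 7 − 249 = -242 (mod 9).
    Reduce coefficients mod 9: 4·t ≡ 1 (mod 9).
    The inverse of 4 mod 9 is 7 (since 4·7 = 28 = 3·9 + 1), so t ≡ 7·1 = 7 ≡ 7 (mod 9).
    Then x = 249 + 2992·7 = 21193, valid modulo lcm(2992, 9) = 26928: x ≡ 21193 (mod 26928).
Verify against each original: 21193 mod 11 = 7, 21193 mod 17 = 11, 21193 mod 16 = 9, 21193 mod 9 = 7.

x ≡ 21193 (mod 26928).


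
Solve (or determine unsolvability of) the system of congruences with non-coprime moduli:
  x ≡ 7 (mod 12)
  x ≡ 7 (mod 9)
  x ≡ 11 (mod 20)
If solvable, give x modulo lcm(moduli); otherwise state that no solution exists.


Moduli 12, 9, 20 are not pairwise coprime, so CRT works modulo lcm(m_i) when all pairwise compatibility conditions hold.
Pairwise compatibility: gcd(m_i, m_j) must divide a_i - a_j for every pair.
Merge one congruence at a time:
  Start: x ≡ 7 (mod 12).
  Combine with x ≡ 7 (mod 9): gcd(12, 9) = 3; 7 - 7 = 0, which IS divisible by 3, so compatible.
    Write x = 7 + 12·t and substitute into x ≡ 7 (mod 9): 12·t ≡ 7 − 7 = 0 (mod 9).
    Divide the congruence (and modulus) by g = 3: 4·t ≡ 0 (mod 3).
    Reduce coefficients mod 3: 1·t ≡ 0 (mod 3).
    So t ≡ 0 (mod 3).
    Then x = 7 + 12·0 = 7, valid modulo lcm(12, 9) = 36: x ≡ 7 (mod 36).
  Combine with x ≡ 11 (mod 20): gcd(36, 20) = 4; 11 - 7 = 4, which IS divisible by 4, so compatible.
    Write x = 7 + 36·t and substitute into x ≡ 11 (mod 20): 36·t ≡ 11 − 7 = 4 (mod 20).
    Divide the congruence (and modulus) by g = 4: 9·t ≡ 1 (mod 5).
    Reduce coefficients mod 5: 4·t ≡ 1 (mod 5).
    The inverse of 4 mod 5 is 4 (since 4·4 = 16 = 3·5 + 1), so t ≡ 4·1 = 4 ≡ 4 (mod 5).
    Then x = 7 + 36·4 = 151, valid modulo lcm(36, 20) = 180: x ≡ 151 (mod 180).
Verify: 151 mod 12 = 7, 151 mod 9 = 7, 151 mod 20 = 11.

x ≡ 151 (mod 180).


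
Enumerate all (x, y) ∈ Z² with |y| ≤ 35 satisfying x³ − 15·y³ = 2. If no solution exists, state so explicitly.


The equation is x³ - 15y³ = 2. For fixed y, x³ = 15·y³ + 2, so a solution requires the RHS to be a perfect cube.
Strategy: iterate y from -35 to 35, compute RHS = 15·y³ + 2, and check whether it is a (positive or negative) perfect cube.
Check small values of y:
  y = 0: RHS = 2 is not a perfect cube.
  y = 1: RHS = 17 is not a perfect cube.
  y = -1: RHS = -13 is not a perfect cube.
  y = 2: RHS = 122 is not a perfect cube.
  y = -2: RHS = -118 is not a perfect cube.
  y = 3: RHS = 407 is not a perfect cube.
  y = -3: RHS = -403 is not a perfect cube.
Continuing the search up to |y| = 35 finds no solutions either.
No (x, y) in the scanned range satisfies the equation.

No integer solutions with |y| ≤ 35.


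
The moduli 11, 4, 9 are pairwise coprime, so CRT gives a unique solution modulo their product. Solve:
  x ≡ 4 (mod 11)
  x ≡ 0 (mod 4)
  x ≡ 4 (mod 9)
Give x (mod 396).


Moduli 11, 4, 9 are pairwise coprime; by CRT there is a unique solution modulo M = 11 · 4 · 9 = 396.
Solve pairwise, accumulating the modulus:
  Start with x ≡ 4 (mod 11).
  Combine with x ≡ 0 (mod 4): since gcd(11, 4) = 1, we get a unique residue mod 44.
    Write x = 4 + 11·t and substitute into x ≡ 0 (mod 4): 11·t ≡ 0 − 4 = -4 (mod 4).
    Reduce coefficients mod 4: 3·t ≡ 0 (mod 4).
    The inverse of 3 mod 4 is 3 (since 3·3 = 9 = 2·4 + 1), so t ≡ 3·0 = 0 ≡ 0 (mod 4).
    Then x = 4 + 11·0 = 4, valid modulo lcm(11, 4) = 44: x ≡ 4 (mod 44).
  Combine with x ≡ 4 (mod 9): since gcd(44, 9) = 1, we get a unique residue mod 396.
    Write x = 4 + 44·t and substitute into x ≡ 4 (mod 9): 44·t ≡ 4 − 4 = 0 (mod 9).
    Reduce coefficients mod 9: 8·t ≡ 0 (mod 9).
    The inverse of 8 mod 9 is 8 (since 8·8 = 64 = 7·9 + 1), so t ≡ 8·0 = 0 ≡ 0 (mod 9).
    Then x = 4 + 44·0 = 4, valid modulo lcm(44, 9) = 396: x ≡ 4 (mod 396).
Verify: 4 mod 11 = 4 ✓, 4 mod 4 = 0 ✓, 4 mod 9 = 4 ✓.

x ≡ 4 (mod 396).


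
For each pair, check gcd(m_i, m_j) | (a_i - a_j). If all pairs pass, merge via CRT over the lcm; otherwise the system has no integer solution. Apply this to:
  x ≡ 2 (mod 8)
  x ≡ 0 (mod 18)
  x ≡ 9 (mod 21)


Moduli 8, 18, 21 are not pairwise coprime, so CRT works modulo lcm(m_i) when all pairwise compatibility conditions hold.
Pairwise compatibility: gcd(m_i, m_j) must divide a_i - a_j for every pair.
Merge one congruence at a time:
  Start: x ≡ 2 (mod 8).
  Combine with x ≡ 0 (mod 18): gcd(8, 18) = 2; 0 - 2 = -2, which IS divisible by 2, so compatible.
    Write x = 2 + 8·t and substitute into x ≡ 0 (mod 18): 8·t ≡ 0 − 2 = -2 (mod 18).
    Divide the congruence (and modulus) by g = 2: 4·t ≡ -1 (mod 9).
    Reduce coefficients mod 9: 4·t ≡ 8 (mod 9).
    The inverse of 4 mod 9 is 7 (since 4·7 = 28 = 3·9 + 1), so t ≡ 7·8 = 56 ≡ 2 (mod 9).
    Then x = 2 + 8·2 = 18, valid modulo lcm(8, 18) = 72: x ≡ 18 (mod 72).
  Combine with x ≡ 9 (mod 21): gcd(72, 21) = 3; 9 - 18 = -9, which IS divisible by 3, so compatible.
    Write x = 18 + 72·t and substitute into x ≡ 9 (mod 21): 72·t ≡ 9 − 18 = -9 (mod 21).
    Divide the congruence (and modulus) by g = 3: 24·t ≡ -3 (mod 7).
    Reduce coefficients mod 7: 3·t ≡ 4 (mod 7).
    The inverse of 3 mod 7 is 5 (since 3·5 = 15 = 2·7 + 1), so t ≡ 5·4 = 20 ≡ 6 (mod 7).
    Then x = 18 + 72·6 = 450, valid modulo lcm(72, 21) = 504: x ≡ 450 (mod 504).
Verify: 450 mod 8 = 2, 450 mod 18 = 0, 450 mod 21 = 9.

x ≡ 450 (mod 504).


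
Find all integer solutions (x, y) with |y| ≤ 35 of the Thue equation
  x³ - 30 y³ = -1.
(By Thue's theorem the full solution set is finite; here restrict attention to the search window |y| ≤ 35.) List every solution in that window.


The equation is x³ - 30y³ = -1. For fixed y, x³ = 30·y³ − 1, so a solution requires the RHS to be a perfect cube.
Strategy: iterate y from -35 to 35, compute RHS = 30·y³ − 1, and check whether it is a (positive or negative) perfect cube.
Check small values of y:
  y = 0: RHS = -1 = (-1)³ ⇒ x = -1 works.
  y = 1: RHS = 29 is not a perfect cube.
  y = -1: RHS = -31 is not a perfect cube.
  y = 2: RHS = 239 is not a perfect cube.
  y = -2: RHS = -241 is not a perfect cube.
  y = 3: RHS = 809 is not a perfect cube.
  y = -3: RHS = -811 is not a perfect cube.
Continuing the search up to |y| = 35 finds no further solutions beyond those listed.
Collected solutions: (-1, 0).

Solutions (with |y| ≤ 35): (-1, 0).


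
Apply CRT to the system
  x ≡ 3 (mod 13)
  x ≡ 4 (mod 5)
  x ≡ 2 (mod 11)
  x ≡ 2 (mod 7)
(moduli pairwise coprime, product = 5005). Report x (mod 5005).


Product of moduli M = 13 · 5 · 11 · 7 = 5005.
Merge one congruence at a time:
  Start: x ≡ 3 (mod 13).
  Combine with x ≡ 4 (mod 5); new modulus lcm = 65.
    Write x = 3 + 13·t and substitute into x ≡ 4 (mod 5): 13·t ≡ 4 − 3 = 1 (mod 5).
    Reduce coefficients mod 5: 3·t ≡ 1 (mod 5).
    The inverse of 3 mod 5 is 2 (since 3·2 = 6 = 1·5 + 1), so t ≡ 2·1 = 2 ≡ 2 (mod 5).
    Then x = 3 + 13·2 = 29, valid modulo lcm(13, 5) = 65: x ≡ 29 (mod 65).
  Combine with x ≡ 2 (mod 11); new modulus lcm = 715.
    Write x = 29 + 65·t and substitute into x ≡ 2 (mod 11): 65·t ≡ 2 − 29 = -27 (mod 11).
    Reduce coefficients mod 11: 10·t ≡ 6 (mod 11).
    The inverse of 10 mod 11 is 10 (since 10·10 = 100 = 9·11 + 1), so t ≡ 10·6 = 60 ≡ 5 (mod 11).
    Then x = 29 + 65·5 = 354, valid modulo lcm(65, 11) = 715: x ≡ 354 (mod 715).
  Combine with x ≡ 2 (mod 7); new modulus lcm = 5005.
    Write x = 354 + 715·t and substitute into x ≡ 2 (mod 7): 715·t ≡ 2 − 354 = -352 (mod 7).
    Reduce coefficients mod 7: 1·t ≡ 5 (mod 7).
    So t ≡ 5 (mod 7).
    Then x = 354 + 715·5 = 3929, valid modulo lcm(715, 7) = 5005: x ≡ 3929 (mod 5005).
Verify against each original: 3929 mod 13 = 3, 3929 mod 5 = 4, 3929 mod 11 = 2, 3929 mod 7 = 2.

x ≡ 3929 (mod 5005).


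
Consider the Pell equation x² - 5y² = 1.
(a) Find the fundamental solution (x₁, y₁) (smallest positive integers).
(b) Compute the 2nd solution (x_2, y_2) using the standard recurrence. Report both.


Step 1: Find the fundamental solution (x₁, y₁) of x² - 5y² = 1.
  Expand √5 as a continued fraction. a₀ = ⌊√5⌋ = 2; iterate m_{k+1} = d_k·a_k − m_k, d_{k+1} = (5 − m_{k+1}²)/d_k, a_{k+1} = ⌊(a₀ + m_{k+1})/d_{k+1}⌋ (starting m₀ = 0, d₀ = 1), with convergents p_k = a_k·p_{k-1} + p_{k-2}, q_k = a_k·q_{k-1} + q_{k-2} (p₋₁ = 1, q₋₁ = 0):
  k = 0: a₀ = 2; p₀/q₀ = 2/1; p₀² − 5·q₀² = 4 − 5 = -1.
  k = 1: m = 2, d = 1, a = ⌊(2 + 2)/1⌋ = 4; p/q = (4·2 + 1)/(4·1 + 0) = 9/4; p² − 5·q² = 81 − 80 = 1.
  The first convergent with p² − 5·q² = 1 gives the fundamental solution (x₁, y₁) = (9, 4).
Step 2: Apply the recurrence (x_{n+1}, y_{n+1}) = (x₁x_n + 5y₁y_n, x₁y_n + y₁x_n) repeatedly.
  From (x_1, y_1) = (9, 4): x_2 = 9·9 + 5·4·4 = 161; y_2 = 9·4 + 4·9 = 72.
Step 3: Verify x_2² - 5·y_2² = 25921 - 25920 = 1 (should be 1). ✓

(x_1, y_1) = (9, 4); (x_2, y_2) = (161, 72).


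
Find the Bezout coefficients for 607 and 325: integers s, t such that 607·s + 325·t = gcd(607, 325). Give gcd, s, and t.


Euclidean algorithm on (607, 325) — divide until remainder is 0:
  607 = 1 · 325 + 282
  325 = 1 · 282 + 43
  282 = 6 · 43 + 24
  43 = 1 · 24 + 19
  24 = 1 · 19 + 5
  19 = 3 · 5 + 4
  5 = 1 · 4 + 1
  4 = 4 · 1 + 0
gcd(607, 325) = 1.
Track Bezout coefficients alongside the remainders: start with r₀ = 607 = a·1 + b·0 (s = 1, t = 0) and r₁ = 325 = a·0 + b·1 (s = 0, t = 1); each new remainder r_{k+1} = r_{k-1} − q_k·r_k inherits s_{k+1} = s_{k-1} − q_k·s_k, t_{k+1} = t_{k-1} − q_k·t_k, so r_k = a·s_k + b·t_k at every step:
  q = 1: r = 282, s = 1 − 1·0 = 1, t = 0 − 1·1 = -1  (check: 607·1 + 325·(-1) = 282)
  q = 1: r = 43, s = 0 − 1·1 = -1, t = 1 − 1·(-1) = 2  (check: 607·(-1) + 325·2 = 43)
  q = 6: r = 24, s = 1 − 6·(-1) = 7, t = -1 − 6·2 = -13  (check: 607·7 + 325·(-13) = 24)
  q = 1: r = 19, s = -1 − 1·7 = -8, t = 2 − 1·(-13) = 15  (check: 607·(-8) + 325·15 = 19)
  q = 1: r = 5, s = 7 − 1·(-8) = 15, t = -13 − 1·15 = -28  (check: 607·15 + 325·(-28) = 5)
  q = 3: r = 4, s = -8 − 3·15 = -53, t = 15 − 3·(-28) = 99  (check: 607·(-53) + 325·99 = 4)
  q = 1: r = 1, s = 15 − 1·(-53) = 68, t = -28 − 1·99 = -127  (check: 607·68 + 325·(-127) = 1)
The row with r = 1 (the gcd) gives the Bezout coefficients s = 68, t = -127.
Result: 607 · (68) + 325 · (-127) = 1.

gcd(607, 325) = 1; s = 68, t = -127 (check: 607·68 + 325·(-127) = 1).


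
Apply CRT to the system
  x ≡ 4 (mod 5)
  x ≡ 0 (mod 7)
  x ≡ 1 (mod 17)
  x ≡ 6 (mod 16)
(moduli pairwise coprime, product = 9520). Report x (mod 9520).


Product of moduli M = 5 · 7 · 17 · 16 = 9520.
Merge one congruence at a time:
  Start: x ≡ 4 (mod 5).
  Combine with x ≡ 0 (mod 7); new modulus lcm = 35.
    Write x = 4 + 5·t and substitute into x ≡ 0 (mod 7): 5·t ≡ 0 − 4 = -4 (mod 7).
    Reduce coefficients mod 7: 5·t ≡ 3 (mod 7).
    The inverse of 5 mod 7 is 3 (since 5·3 = 15 = 2·7 + 1), so t ≡ 3·3 = 9 ≡ 2 (mod 7).
    Then x = 4 + 5·2 = 14, valid modulo lcm(5, 7) = 35: x ≡ 14 (mod 35).
  Combine with x ≡ 1 (mod 17); new modulus lcm = 595.
    Write x = 14 + 35·t and substitute into x ≡ 1 (mod 17): 35·t ≡ 1 − 14 = -13 (mod 17).
    Reduce coefficients mod 17: 1·t ≡ 4 (mod 17).
    So t ≡ 4 (mod 17).
    Then x = 14 + 35·4 = 154, valid modulo lcm(35, 17) = 595: x ≡ 154 (mod 595).
  Combine with x ≡ 6 (mod 16); new modulus lcm = 9520.
    Write x = 154 + 595·t and substitute into x ≡ 6 (mod 16): 595·t ≡ 6 − 154 = -148 (mod 16).
    Reduce coefficients mod 16: 3·t ≡ 12 (mod 16).
    The inverse of 3 mod 16 is 11 (since 3·11 = 33 = 2·16 + 1), so t ≡ 11·12 = 132 ≡ 4 (mod 16).
    Then x = 154 + 595·4 = 2534, valid modulo lcm(595, 16) = 9520: x ≡ 2534 (mod 9520).
Verify against each original: 2534 mod 5 = 4, 2534 mod 7 = 0, 2534 mod 17 = 1, 2534 mod 16 = 6.

x ≡ 2534 (mod 9520).


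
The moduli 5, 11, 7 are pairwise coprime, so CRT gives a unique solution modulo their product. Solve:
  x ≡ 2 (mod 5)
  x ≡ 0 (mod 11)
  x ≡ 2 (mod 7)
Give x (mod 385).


Moduli 5, 11, 7 are pairwise coprime; by CRT there is a unique solution modulo M = 5 · 11 · 7 = 385.
Solve pairwise, accumulating the modulus:
  Start with x ≡ 2 (mod 5).
  Combine with x ≡ 0 (mod 11): since gcd(5, 11) = 1, we get a unique residue mod 55.
    Write x = 2 + 5·t and substitute into x ≡ 0 (mod 11): 5·t ≡ 0 − 2 = -2 (mod 11).
    Reduce coefficients mod 11: 5·t ≡ 9 (mod 11).
    The inverse of 5 mod 11 is 9 (since 5·9 = 45 = 4·11 + 1), so t ≡ 9·9 = 81 ≡ 4 (mod 11).
    Then x = 2 + 5·4 = 22, valid modulo lcm(5, 11) = 55: x ≡ 22 (mod 55).
  Combine with x ≡ 2 (mod 7): since gcd(55, 7) = 1, we get a unique residue mod 385.
    Write x = 22 + 55·t and substitute into x ≡ 2 (mod 7): 55·t ≡ 2 − 22 = -20 (mod 7).
    Reduce coefficients mod 7: 6·t ≡ 1 (mod 7).
    The inverse of 6 mod 7 is 6 (since 6·6 = 36 = 5·7 + 1), so t ≡ 6·1 = 6 ≡ 6 (mod 7).
    Then x = 22 + 55·6 = 352, valid modulo lcm(55, 7) = 385: x ≡ 352 (mod 385).
Verify: 352 mod 5 = 2 ✓, 352 mod 11 = 0 ✓, 352 mod 7 = 2 ✓.

x ≡ 352 (mod 385).


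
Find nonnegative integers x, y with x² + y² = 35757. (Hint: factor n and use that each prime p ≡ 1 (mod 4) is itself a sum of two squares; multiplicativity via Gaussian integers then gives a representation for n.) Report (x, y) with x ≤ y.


Step 1: Factor n = 35757 = 3^2 · 29 · 137.
Step 2: Check the mod-4 condition on each prime factor: 3 ≡ 3 (mod 4), exponent 2 (must be even); 29 ≡ 1 (mod 4), exponent 1; 137 ≡ 1 (mod 4), exponent 1.
All primes ≡ 3 (mod 4) appear to even exponent (or don't appear), so by the two-squares theorem n IS expressible as a sum of two squares.
Step 3: Build a representation. Group n = k² · m with k = 3 and m = 29 · 137 = 3973 (a product of primes ≡ 1 (mod 4)); a representation of m scales to one of n via (k·x)² + (k·y)² = k²(x² + y²). Each prime p ≡ 1 (mod 4) is itself a sum of two squares; find a² by testing p − a² for a perfect square:
  29: 29 − 1² = 28, 29 − 2² = 25 = 5² ⇒ 29 = 2² + 5².
  137: 137 − 1² = 136, 137 − 2² = 133, 137 − 3² = 128, 137 − 4² = 121 = 11² ⇒ 137 = 4² + 11².
  Combine using the Brahmagupta–Fibonacci identity (a² + b²)(c² + d²) = (ac − bd)² + (ad + bc)² = (ac + bd)² + (ad − bc)²:
  29 · 137 = 3973: from (2² + 5²)(4² + 11²), take (2·4 − 5·11, 2·11 + 5·4) = (8 − 55, 22 + 20) = (-47, 42); dropping signs (only squares matter) gives (47, 42); check 47² + 42² = 2209 + 1764 = 3973 ✓.
  Scale by k = 3: (3·47, 3·42) = (141, 126).
Step 4: Order so x ≤ y and verify: 126² + 141² = 15876 + 19881 = 35757 = n. ✓

n = 35757 = 126² + 141² (one valid representation with x ≤ y).


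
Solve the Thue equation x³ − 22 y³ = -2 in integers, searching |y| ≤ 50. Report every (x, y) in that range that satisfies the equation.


The equation is x³ - 22y³ = -2. For fixed y, x³ = 22·y³ − 2, so a solution requires the RHS to be a perfect cube.
Strategy: iterate y from -50 to 50, compute RHS = 22·y³ − 2, and check whether it is a (positive or negative) perfect cube.
Check small values of y:
  y = 0: RHS = -2 is not a perfect cube.
  y = 1: RHS = 20 is not a perfect cube.
  y = -1: RHS = -24 is not a perfect cube.
  y = 2: RHS = 174 is not a perfect cube.
  y = -2: RHS = -178 is not a perfect cube.
  y = 3: RHS = 592 is not a perfect cube.
  y = -3: RHS = -596 is not a perfect cube.
Continuing the search up to |y| = 50 finds no solutions either.
No (x, y) in the scanned range satisfies the equation.

No integer solutions with |y| ≤ 50.


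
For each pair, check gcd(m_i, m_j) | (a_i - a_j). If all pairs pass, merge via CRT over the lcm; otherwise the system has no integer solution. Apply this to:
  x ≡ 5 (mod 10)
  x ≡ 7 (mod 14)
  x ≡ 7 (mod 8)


Moduli 10, 14, 8 are not pairwise coprime, so CRT works modulo lcm(m_i) when all pairwise compatibility conditions hold.
Pairwise compatibility: gcd(m_i, m_j) must divide a_i - a_j for every pair.
Merge one congruence at a time:
  Start: x ≡ 5 (mod 10).
  Combine with x ≡ 7 (mod 14): gcd(10, 14) = 2; 7 - 5 = 2, which IS divisible by 2, so compatible.
    Write x = 5 + 10·t and substitute into x ≡ 7 (mod 14): 10·t ≡ 7 − 5 = 2 (mod 14).
    Divide the congruence (and modulus) by g = 2: 5·t ≡ 1 (mod 7).
    The inverse of 5 mod 7 is 3 (since 5·3 = 15 = 2·7 + 1), so t ≡ 3·1 = 3 ≡ 3 (mod 7).
    Then x = 5 + 10·3 = 35, valid modulo lcm(10, 14) = 70: x ≡ 35 (mod 70).
  Combine with x ≡ 7 (mod 8): gcd(70, 8) = 2; 7 - 35 = -28, which IS divisible by 2, so compatible.
    Write x = 35 + 70·t and substitute into x ≡ 7 (mod 8): 70·t ≡ 7 − 35 = -28 (mod 8).
    Divide the congruence (and modulus) by g = 2: 35·t ≡ -14 (mod 4).
    Reduce coefficients mod 4: 3·t ≡ 2 (mod 4).
    The inverse of 3 mod 4 is 3 (since 3·3 = 9 = 2·4 + 1), so t ≡ 3·2 = 6 ≡ 2 (mod 4).
    Then x = 35 + 70·2 = 175, valid modulo lcm(70, 8) = 280: x ≡ 175 (mod 280).
Verify: 175 mod 10 = 5, 175 mod 14 = 7, 175 mod 8 = 7.

x ≡ 175 (mod 280).


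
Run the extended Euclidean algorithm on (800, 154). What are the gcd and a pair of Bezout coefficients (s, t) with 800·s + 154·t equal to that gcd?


Euclidean algorithm on (800, 154) — divide until remainder is 0:
  800 = 5 · 154 + 30
  154 = 5 · 30 + 4
  30 = 7 · 4 + 2
  4 = 2 · 2 + 0
gcd(800, 154) = 2.
Track Bezout coefficients alongside the remainders: start with r₀ = 800 = a·1 + b·0 (s = 1, t = 0) and r₁ = 154 = a·0 + b·1 (s = 0, t = 1); each new remainder r_{k+1} = r_{k-1} − q_k·r_k inherits s_{k+1} = s_{k-1} − q_k·s_k, t_{k+1} = t_{k-1} − q_k·t_k, so r_k = a·s_k + b·t_k at every step:
  q = 5: r = 30, s = 1 − 5·0 = 1, t = 0 − 5·1 = -5  (check: 800·1 + 154·(-5) = 30)
  q = 5: r = 4, s = 0 − 5·1 = -5, t = 1 − 5·(-5) = 26  (check: 800·(-5) + 154·26 = 4)
  q = 7: r = 2, s = 1 − 7·(-5) = 36, t = -5 − 7·26 = -187  (check: 800·36 + 154·(-187) = 2)
The row with r = 2 (the gcd) gives the Bezout coefficients s = 36, t = -187.
Result: 800 · (36) + 154 · (-187) = 2.

gcd(800, 154) = 2; s = 36, t = -187 (check: 800·36 + 154·(-187) = 2).


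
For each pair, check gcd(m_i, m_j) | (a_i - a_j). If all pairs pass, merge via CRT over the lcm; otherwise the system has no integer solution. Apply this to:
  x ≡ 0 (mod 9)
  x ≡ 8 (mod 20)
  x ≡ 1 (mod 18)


Moduli 9, 20, 18 are not pairwise coprime, so CRT works modulo lcm(m_i) when all pairwise compatibility conditions hold.
Pairwise compatibility: gcd(m_i, m_j) must divide a_i - a_j for every pair.
Merge one congruence at a time:
  Start: x ≡ 0 (mod 9).
  Combine with x ≡ 8 (mod 20): gcd(9, 20) = 1; 8 - 0 = 8, which IS divisible by 1, so compatible.
    Write x = 0 + 9·t and substitute into x ≡ 8 (mod 20): 9·t ≡ 8 − 0 = 8 (mod 20).
    The inverse of 9 mod 20 is 9 (since 9·9 = 81 = 4·20 + 1), so t ≡ 9·8 = 72 ≡ 12 (mod 20).
    Then x = 0 + 9·12 = 108, valid modulo lcm(9, 20) = 180: x ≡ 108 (mod 180).
  Combine with x ≡ 1 (mod 18): gcd(180, 18) = 18, and 1 - 108 = -107 is NOT divisible by 18.
    ⇒ system is inconsistent (no integer solution).

No solution (the system is inconsistent).


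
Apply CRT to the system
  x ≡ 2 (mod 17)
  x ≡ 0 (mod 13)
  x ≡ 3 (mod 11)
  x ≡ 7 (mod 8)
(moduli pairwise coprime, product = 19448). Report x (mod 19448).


Product of moduli M = 17 · 13 · 11 · 8 = 19448.
Merge one congruence at a time:
  Start: x ≡ 2 (mod 17).
  Combine with x ≡ 0 (mod 13); new modulus lcm = 221.
    Write x = 2 + 17·t and substitute into x ≡ 0 (mod 13): 17·t ≡ 0 − 2 = -2 (mod 13).
    Reduce coefficients mod 13: 4·t ≡ 11 (mod 13).
    The inverse of 4 mod 13 is 10 (since 4·10 = 40 = 3·13 + 1), so t ≡ 10·11 = 110 ≡ 6 (mod 13).
    Then x = 2 + 17·6 = 104, valid modulo lcm(17, 13) = 221: x ≡ 104 (mod 221).
  Combine with x ≡ 3 (mod 11); new modulus lcm = 2431.
    Write x = 104 + 221·t and substitute into x ≡ 3 (mod 11): 221·t ≡ 3 − 104 = -101 (mod 11).
    Reduce coefficients mod 11: 1·t ≡ 9 (mod 11).
    So t ≡ 9 (mod 11).
    Then x = 104 + 221·9 = 2093, valid modulo lcm(221, 11) = 2431: x ≡ 2093 (mod 2431).
  Combine with x ≡ 7 (mod 8); new modulus lcm = 19448.
    Write x = 2093 + 2431·t and substitute into x ≡ 7 (mod 8): 2431·t ≡ 7 − 2093 = -2086 (mod 8).
    Reduce coefficients mod 8: 7·t ≡ 2 (mod 8).
    The inverse of 7 mod 8 is 7 (since 7·7 = 49 = 6·8 + 1), so t ≡ 7·2 = 14 ≡ 6 (mod 8).
    Then x = 2093 + 2431·6 = 16679, valid modulo lcm(2431, 8) = 19448: x ≡ 16679 (mod 19448).
Verify against each original: 16679 mod 17 = 2, 16679 mod 13 = 0, 16679 mod 11 = 3, 16679 mod 8 = 7.

x ≡ 16679 (mod 19448).


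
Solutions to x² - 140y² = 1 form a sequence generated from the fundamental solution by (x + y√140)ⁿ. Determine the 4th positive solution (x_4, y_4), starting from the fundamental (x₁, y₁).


Step 1: Find the fundamental solution (x₁, y₁) of x² - 140y² = 1.
  Expand √140 as a continued fraction. a₀ = ⌊√140⌋ = 11; iterate m_{k+1} = d_k·a_k − m_k, d_{k+1} = (140 − m_{k+1}²)/d_k, a_{k+1} = ⌊(a₀ + m_{k+1})/d_{k+1}⌋ (starting m₀ = 0, d₀ = 1), with convergents p_k = a_k·p_{k-1} + p_{k-2}, q_k = a_k·q_{k-1} + q_{k-2} (p₋₁ = 1, q₋₁ = 0):
  k = 0: a₀ = 11; p₀/q₀ = 11/1; p₀² − 140·q₀² = 121 − 140 = -19.
  k = 1: m = 11, d = 19, a = ⌊(11 + 11)/19⌋ = 1; p/q = (1·11 + 1)/(1·1 + 0) = 12/1; p² − 140·q² = 144 − 140 = 4.
  k = 2: m = 8, d = 4, a = ⌊(11 + 8)/4⌋ = 4; p/q = (4·12 + 11)/(4·1 + 1) = 59/5; p² − 140·q² = 3481 − 3500 = -19.
  k = 3: m = 8, d = 19, a = ⌊(11 + 8)/19⌋ = 1; p/q = (1·59 + 12)/(1·5 + 1) = 71/6; p² − 140·q² = 5041 − 5040 = 1.
  The first convergent with p² − 140·q² = 1 gives the fundamental solution (x₁, y₁) = (71, 6).
Step 2: Apply the recurrence (x_{n+1}, y_{n+1}) = (x₁x_n + 140y₁y_n, x₁y_n + y₁x_n) repeatedly.
  From (x_1, y_1) = (71, 6): x_2 = 71·71 + 140·6·6 = 10081; y_2 = 71·6 + 6·71 = 852.
  From (x_2, y_2) = (10081, 852): x_3 = 71·10081 + 140·6·852 = 1431431; y_3 = 71·852 + 6·10081 = 120978.
  From (x_3, y_3) = (1431431, 120978): x_4 = 71·1431431 + 140·6·120978 = 203253121; y_4 = 71·120978 + 6·1431431 = 17178024.
Step 3: Verify x_4² - 140·y_4² = 41311831196240641 - 41311831196240640 = 1 (should be 1). ✓

(x_1, y_1) = (71, 6); (x_4, y_4) = (203253121, 17178024).


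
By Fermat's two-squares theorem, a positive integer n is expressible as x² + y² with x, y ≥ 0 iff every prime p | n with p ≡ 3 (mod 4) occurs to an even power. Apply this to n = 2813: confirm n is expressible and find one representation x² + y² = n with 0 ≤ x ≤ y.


Step 1: Factor n = 2813 = 29 · 97.
Step 2: Check the mod-4 condition on each prime factor: 29 ≡ 1 (mod 4), exponent 1; 97 ≡ 1 (mod 4), exponent 1.
All primes ≡ 3 (mod 4) appear to even exponent (or don't appear), so by the two-squares theorem n IS expressible as a sum of two squares.
Step 3: Build a representation. Here n = 29 · 97 is a product of primes ≡ 1 (mod 4). Each prime p ≡ 1 (mod 4) is itself a sum of two squares; find a² by testing p − a² for a perfect square:
  29: 29 − 1² = 28, 29 − 2² = 25 = 5² ⇒ 29 = 2² + 5².
  97: 97 − 1² = 96, 97 − 2² = 93, 97 − 3² = 88, 97 − 4² = 81 = 9² ⇒ 97 = 4² + 9².
  Combine using the Brahmagupta–Fibonacci identity (a² + b²)(c² + d²) = (ac − bd)² + (ad + bc)² = (ac + bd)² + (ad − bc)²:
  29 · 97 = 2813: from (2² + 5²)(4² + 9²), take (2·4 − 5·9, 2·9 + 5·4) = (8 − 45, 18 + 20) = (-37, 38); dropping signs (only squares matter) gives (37, 38); check 37² + 38² = 1369 + 1444 = 2813 ✓.
Step 4: Order so x ≤ y and verify: 37² + 38² = 1369 + 1444 = 2813 = n. ✓

n = 2813 = 37² + 38² (one valid representation with x ≤ y).


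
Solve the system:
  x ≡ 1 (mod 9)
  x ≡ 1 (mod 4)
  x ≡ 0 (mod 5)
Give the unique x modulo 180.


Moduli 9, 4, 5 are pairwise coprime; by CRT there is a unique solution modulo M = 9 · 4 · 5 = 180.
Solve pairwise, accumulating the modulus:
  Start with x ≡ 1 (mod 9).
  Combine with x ≡ 1 (mod 4): since gcd(9, 4) = 1, we get a unique residue mod 36.
    Write x = 1 + 9·t and substitute into x ≡ 1 (mod 4): 9·t ≡ 1 − 1 = 0 (mod 4).
    Reduce coefficients mod 4: 1·t ≡ 0 (mod 4).
    So t ≡ 0 (mod 4).
    Then x = 1 + 9·0 = 1, valid modulo lcm(9, 4) = 36: x ≡ 1 (mod 36).
  Combine with x ≡ 0 (mod 5): since gcd(36, 5) = 1, we get a unique residue mod 180.
    Write x = 1 + 36·t and substitute into x ≡ 0 (mod 5): 36·t ≡ 0 − 1 = -1 (mod 5).
    Reduce coefficients mod 5: 1·t ≡ 4 (mod 5).
    So t ≡ 4 (mod 5).
    Then x = 1 + 36·4 = 145, valid modulo lcm(36, 5) = 180: x ≡ 145 (mod 180).
Verify: 145 mod 9 = 1 ✓, 145 mod 4 = 1 ✓, 145 mod 5 = 0 ✓.

x ≡ 145 (mod 180).


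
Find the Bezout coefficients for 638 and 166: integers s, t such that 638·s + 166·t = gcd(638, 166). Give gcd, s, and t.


Euclidean algorithm on (638, 166) — divide until remainder is 0:
  638 = 3 · 166 + 140
  166 = 1 · 140 + 26
  140 = 5 · 26 + 10
  26 = 2 · 10 + 6
  10 = 1 · 6 + 4
  6 = 1 · 4 + 2
  4 = 2 · 2 + 0
gcd(638, 166) = 2.
Track Bezout coefficients alongside the remainders: start with r₀ = 638 = a·1 + b·0 (s = 1, t = 0) and r₁ = 166 = a·0 + b·1 (s = 0, t = 1); each new remainder r_{k+1} = r_{k-1} − q_k·r_k inherits s_{k+1} = s_{k-1} − q_k·s_k, t_{k+1} = t_{k-1} − q_k·t_k, so r_k = a·s_k + b·t_k at every step:
  q = 3: r = 140, s = 1 − 3·0 = 1, t = 0 − 3·1 = -3  (check: 638·1 + 166·(-3) = 140)
  q = 1: r = 26, s = 0 − 1·1 = -1, t = 1 − 1·(-3) = 4  (check: 638·(-1) + 166·4 = 26)
  q = 5: r = 10, s = 1 − 5·(-1) = 6, t = -3 − 5·4 = -23  (check: 638·6 + 166·(-23) = 10)
  q = 2: r = 6, s = -1 − 2·6 = -13, t = 4 − 2·(-23) = 50  (check: 638·(-13) + 166·50 = 6)
  q = 1: r = 4, s = 6 − 1·(-13) = 19, t = -23 − 1·50 = -73  (check: 638·19 + 166·(-73) = 4)
  q = 1: r = 2, s = -13 − 1·19 = -32, t = 50 − 1·(-73) = 123  (check: 638·(-32) + 166·123 = 2)
The row with r = 2 (the gcd) gives the Bezout coefficients s = -32, t = 123.
Result: 638 · (-32) + 166 · (123) = 2.

gcd(638, 166) = 2; s = -32, t = 123 (check: 638·(-32) + 166·123 = 2).


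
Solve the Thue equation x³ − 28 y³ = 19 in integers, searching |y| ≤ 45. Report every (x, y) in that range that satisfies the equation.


The equation is x³ - 28y³ = 19. For fixed y, x³ = 28·y³ + 19, so a solution requires the RHS to be a perfect cube.
Strategy: iterate y from -45 to 45, compute RHS = 28·y³ + 19, and check whether it is a (positive or negative) perfect cube.
Check small values of y:
  y = 0: RHS = 19 is not a perfect cube.
  y = 1: RHS = 47 is not a perfect cube.
  y = -1: RHS = -9 is not a perfect cube.
  y = 2: RHS = 243 is not a perfect cube.
  y = -2: RHS = -205 is not a perfect cube.
  y = 3: RHS = 775 is not a perfect cube.
  y = -3: RHS = -737 is not a perfect cube.
Continuing the search up to |y| = 45 finds no solutions either.
No (x, y) in the scanned range satisfies the equation.

No integer solutions with |y| ≤ 45.


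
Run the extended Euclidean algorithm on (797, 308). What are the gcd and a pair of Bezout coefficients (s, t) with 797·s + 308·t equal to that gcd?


Euclidean algorithm on (797, 308) — divide until remainder is 0:
  797 = 2 · 308 + 181
  308 = 1 · 181 + 127
  181 = 1 · 127 + 54
  127 = 2 · 54 + 19
  54 = 2 · 19 + 16
  19 = 1 · 16 + 3
  16 = 5 · 3 + 1
  3 = 3 · 1 + 0
gcd(797, 308) = 1.
Track Bezout coefficients alongside the remainders: start with r₀ = 797 = a·1 + b·0 (s = 1, t = 0) and r₁ = 308 = a·0 + b·1 (s = 0, t = 1); each new remainder r_{k+1} = r_{k-1} − q_k·r_k inherits s_{k+1} = s_{k-1} − q_k·s_k, t_{k+1} = t_{k-1} − q_k·t_k, so r_k = a·s_k + b·t_k at every step:
  q = 2: r = 181, s = 1 − 2·0 = 1, t = 0 − 2·1 = -2  (check: 797·1 + 308·(-2) = 181)
  q = 1: r = 127, s = 0 − 1·1 = -1, t = 1 − 1·(-2) = 3  (check: 797·(-1) + 308·3 = 127)
  q = 1: r = 54, s = 1 − 1·(-1) = 2, t = -2 − 1·3 = -5  (check: 797·2 + 308·(-5) = 54)
  q = 2: r = 19, s = -1 − 2·2 = -5, t = 3 − 2·(-5) = 13  (check: 797·(-5) + 308·13 = 19)
  q = 2: r = 16, s = 2 − 2·(-5) = 12, t = -5 − 2·13 = -31  (check: 797·12 + 308·(-31) = 16)
  q = 1: r = 3, s = -5 − 1·12 = -17, t = 13 − 1·(-31) = 44  (check: 797·(-17) + 308·44 = 3)
  q = 5: r = 1, s = 12 − 5·(-17) = 97, t = -31 − 5·44 = -251  (check: 797·97 + 308·(-251) = 1)
The row with r = 1 (the gcd) gives the Bezout coefficients s = 97, t = -251.
Result: 797 · (97) + 308 · (-251) = 1.

gcd(797, 308) = 1; s = 97, t = -251 (check: 797·97 + 308·(-251) = 1).


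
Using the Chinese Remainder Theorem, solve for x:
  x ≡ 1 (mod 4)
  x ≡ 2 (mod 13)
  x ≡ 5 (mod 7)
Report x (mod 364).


Moduli 4, 13, 7 are pairwise coprime; by CRT there is a unique solution modulo M = 4 · 13 · 7 = 364.
Solve pairwise, accumulating the modulus:
  Start with x ≡ 1 (mod 4).
  Combine with x ≡ 2 (mod 13): since gcd(4, 13) = 1, we get a unique residue mod 52.
    Write x = 1 + 4·t and substitute into x ≡ 2 (mod 13): 4·t ≡ 2 − 1 = 1 (mod 13).
    The inverse of 4 mod 13 is 10 (since 4·10 = 40 = 3·13 + 1), so t ≡ 10·1 = 10 ≡ 10 (mod 13).
    Then x = 1 + 4·10 = 41, valid modulo lcm(4, 13) = 52: x ≡ 41 (mod 52).
  Combine with x ≡ 5 (mod 7): since gcd(52, 7) = 1, we get a unique residue mod 364.
    Write x = 41 + 52·t and substitute into x ≡ 5 (mod 7): 52·t ≡ 5 − 41 = -36 (mod 7).
    Reduce coefficients mod 7: 3·t ≡ 6 (mod 7).
    The inverse of 3 mod 7 is 5 (since 3·5 = 15 = 2·7 + 1), so t ≡ 5·6 = 30 ≡ 2 (mod 7).
    Then x = 41 + 52·2 = 145, valid modulo lcm(52, 7) = 364: x ≡ 145 (mod 364).
Verify: 145 mod 4 = 1 ✓, 145 mod 13 = 2 ✓, 145 mod 7 = 5 ✓.

x ≡ 145 (mod 364).


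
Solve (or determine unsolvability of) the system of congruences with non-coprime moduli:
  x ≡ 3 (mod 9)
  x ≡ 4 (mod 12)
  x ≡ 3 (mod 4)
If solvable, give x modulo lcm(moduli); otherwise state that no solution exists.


Moduli 9, 12, 4 are not pairwise coprime, so CRT works modulo lcm(m_i) when all pairwise compatibility conditions hold.
Pairwise compatibility: gcd(m_i, m_j) must divide a_i - a_j for every pair.
Merge one congruence at a time:
  Start: x ≡ 3 (mod 9).
  Combine with x ≡ 4 (mod 12): gcd(9, 12) = 3, and 4 - 3 = 1 is NOT divisible by 3.
    ⇒ system is inconsistent (no integer solution).

No solution (the system is inconsistent).


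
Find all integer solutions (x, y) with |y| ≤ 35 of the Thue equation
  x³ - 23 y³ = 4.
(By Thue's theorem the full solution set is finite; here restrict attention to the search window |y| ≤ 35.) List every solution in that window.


The equation is x³ - 23y³ = 4. For fixed y, x³ = 23·y³ + 4, so a solution requires the RHS to be a perfect cube.
Strategy: iterate y from -35 to 35, compute RHS = 23·y³ + 4, and check whether it is a (positive or negative) perfect cube.
Check small values of y:
  y = 0: RHS = 4 is not a perfect cube.
  y = 1: RHS = 27 = (3)³ ⇒ x = 3 works.
  y = -1: RHS = -19 is not a perfect cube.
  y = 2: RHS = 188 is not a perfect cube.
  y = -2: RHS = -180 is not a perfect cube.
  y = 3: RHS = 625 is not a perfect cube.
  y = -3: RHS = -617 is not a perfect cube.
Continuing the search up to |y| = 35 finds no further solutions beyond those listed.
Collected solutions: (3, 1).

Solutions (with |y| ≤ 35): (3, 1).


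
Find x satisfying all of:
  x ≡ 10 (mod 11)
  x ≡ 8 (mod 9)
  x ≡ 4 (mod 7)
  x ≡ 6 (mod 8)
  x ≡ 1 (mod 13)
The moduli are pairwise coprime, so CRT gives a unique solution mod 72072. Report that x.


Product of moduli M = 11 · 9 · 7 · 8 · 13 = 72072.
Merge one congruence at a time:
  Start: x ≡ 10 (mod 11).
  Combine with x ≡ 8 (mod 9); new modulus lcm = 99.
    Write x = 10 + 11·t and substitute into x ≡ 8 (mod 9): 11·t ≡ 8 − 10 = -2 (mod 9).
    Reduce coefficients mod 9: 2·t ≡ 7 (mod 9).
    The inverse of 2 mod 9 is 5 (since 2·5 = 10 = 1·9 + 1), so t ≡ 5·7 = 35 ≡ 8 (mod 9).
    Then x = 10 + 11·8 = 98, valid modulo lcm(11, 9) = 99: x ≡ 98 (mod 99).
  Combine with x ≡ 4 (mod 7); new modulus lcm = 693.
    Write x = 98 + 99·t and substitute into x ≡ 4 (mod 7): 99·t ≡ 4 − 98 = -94 (mod 7).
    Reduce coefficients mod 7: 1·t ≡ 4 (mod 7).
    So t ≡ 4 (mod 7).
    Then x = 98 + 99·4 = 494, valid modulo lcm(99, 7) = 693: x ≡ 494 (mod 693).
  Combine with x ≡ 6 (mod 8); new modulus lcm = 5544.
    Write x = 494 + 693·t and substitute into x ≡ 6 (mod 8): 693·t ≡ 6 − 494 = -488 (mod 8).
    Reduce coefficients mod 8: 5·t ≡ 0 (mod 8).
    The inverse of 5 mod 8 is 5 (since 5·5 = 25 = 3·8 + 1), so t ≡ 5·0 = 0 ≡ 0 (mod 8).
    Then x = 494 + 693·0 = 494, valid modulo lcm(693, 8) = 5544: x ≡ 494 (mod 5544).
  Combine with x ≡ 1 (mod 13); new modulus lcm = 72072.
    Write x = 494 + 5544·t and substitute into x ≡ 1 (mod 13): 5544·t ≡ 1 − 494 = -493 (mod 13).
    Reduce coefficients mod 13: 6·t ≡ 1 (mod 13).
    The inverse of 6 mod 13 is 11 (since 6·11 = 66 = 5·13 + 1), so t ≡ 11·1 = 11 ≡ 11 (mod 13).
    Then x = 494 + 5544·11 = 61478, valid modulo lcm(5544, 13) = 72072: x ≡ 61478 (mod 72072).
Verify against each original: 61478 mod 11 = 10, 61478 mod 9 = 8, 61478 mod 7 = 4, 61478 mod 8 = 6, 61478 mod 13 = 1.

x ≡ 61478 (mod 72072).


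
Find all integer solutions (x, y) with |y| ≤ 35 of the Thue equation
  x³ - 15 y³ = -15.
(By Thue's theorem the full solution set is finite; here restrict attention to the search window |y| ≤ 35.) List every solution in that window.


The equation is x³ - 15y³ = -15. For fixed y, x³ = 15·y³ − 15, so a solution requires the RHS to be a perfect cube.
Strategy: iterate y from -35 to 35, compute RHS = 15·y³ − 15, and check whether it is a (positive or negative) perfect cube.
Check small values of y:
  y = 0: RHS = -15 is not a perfect cube.
  y = 1: RHS = 0 = (0)³ ⇒ x = 0 works.
  y = -1: RHS = -30 is not a perfect cube.
  y = 2: RHS = 105 is not a perfect cube.
  y = -2: RHS = -135 is not a perfect cube.
  y = 3: RHS = 390 is not a perfect cube.
  y = -3: RHS = -420 is not a perfect cube.
Continuing the search up to |y| = 35 finds no further solutions beyond those listed.
Collected solutions: (0, 1).

Solutions (with |y| ≤ 35): (0, 1).


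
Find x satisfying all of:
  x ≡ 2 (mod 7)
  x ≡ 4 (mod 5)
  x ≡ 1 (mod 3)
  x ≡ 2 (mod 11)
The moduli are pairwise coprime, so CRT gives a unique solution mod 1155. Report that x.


Product of moduli M = 7 · 5 · 3 · 11 = 1155.
Merge one congruence at a time:
  Start: x ≡ 2 (mod 7).
  Combine with x ≡ 4 (mod 5); new modulus lcm = 35.
    Write x = 2 + 7·t and substitute into x ≡ 4 (mod 5): 7·t ≡ 4 − 2 = 2 (mod 5).
    Reduce coefficients mod 5: 2·t ≡ 2 (mod 5).
    The inverse of 2 mod 5 is 3 (since 2·3 = 6 = 1·5 + 1), so t ≡ 3·2 = 6 ≡ 1 (mod 5).
    Then x = 2 + 7·1 = 9, valid modulo lcm(7, 5) = 35: x ≡ 9 (mod 35).
  Combine with x ≡ 1 (mod 3); new modulus lcm = 105.
    Write x = 9 + 35·t and substitute into x ≡ 1 (mod 3): 35·t ≡ 1 − 9 = -8 (mod 3).
    Reduce coefficients mod 3: 2·t ≡ 1 (mod 3).
    The inverse of 2 mod 3 is 2 (since 2·2 = 4 = 1·3 + 1), so t ≡ 2·1 = 2 ≡ 2 (mod 3).
    Then x = 9 + 35·2 = 79, valid modulo lcm(35, 3) = 105: x ≡ 79 (mod 105).
  Combine with x ≡ 2 (mod 11); new modulus lcm = 1155.
    Write x = 79 + 105·t and substitute into x ≡ 2 (mod 11): 105·t ≡ 2 − 79 = -77 (mod 11).
    Reduce coefficients mod 11: 6·t ≡ 0 (mod 11).
    The inverse of 6 mod 11 is 2 (since 6·2 = 12 = 1·11 + 1), so t ≡ 2·0 = 0 ≡ 0 (mod 11).
    Then x = 79 + 105·0 = 79, valid modulo lcm(105, 11) = 1155: x ≡ 79 (mod 1155).
Verify against each original: 79 mod 7 = 2, 79 mod 5 = 4, 79 mod 3 = 1, 79 mod 11 = 2.

x ≡ 79 (mod 1155).


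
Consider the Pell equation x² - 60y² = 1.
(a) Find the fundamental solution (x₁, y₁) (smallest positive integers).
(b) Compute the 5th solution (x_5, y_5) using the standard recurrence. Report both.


Step 1: Find the fundamental solution (x₁, y₁) of x² - 60y² = 1.
  Expand √60 as a continued fraction. a₀ = ⌊√60⌋ = 7; iterate m_{k+1} = d_k·a_k − m_k, d_{k+1} = (60 − m_{k+1}²)/d_k, a_{k+1} = ⌊(a₀ + m_{k+1})/d_{k+1}⌋ (starting m₀ = 0, d₀ = 1), with convergents p_k = a_k·p_{k-1} + p_{k-2}, q_k = a_k·q_{k-1} + q_{k-2} (p₋₁ = 1, q₋₁ = 0):
  k = 0: a₀ = 7; p₀/q₀ = 7/1; p₀² − 60·q₀² = 49 − 60 = -11.
  k = 1: m = 7, d = 11, a = ⌊(7 + 7)/11⌋ = 1; p/q = (1·7 + 1)/(1·1 + 0) = 8/1; p² − 60·q² = 64 − 60 = 4.
  k = 2: m = 4, d = 4, a = ⌊(7 + 4)/4⌋ = 2; p/q = (2·8 + 7)/(2·1 + 1) = 23/3; p² − 60·q² = 529 − 540 = -11.
  k = 3: m = 4, d = 11, a = ⌊(7 + 4)/11⌋ = 1; p/q = (1·23 + 8)/(1·3 + 1) = 31/4; p² − 60·q² = 961 − 960 = 1.
  The first convergent with p² − 60·q² = 1 gives the fundamental solution (x₁, y₁) = (31, 4).
Step 2: Apply the recurrence (x_{n+1}, y_{n+1}) = (x₁x_n + 60y₁y_n, x₁y_n + y₁x_n) repeatedly.
  From (x_1, y_1) = (31, 4): x_2 = 31·31 + 60·4·4 = 1921; y_2 = 31·4 + 4·31 = 248.
  From (x_2, y_2) = (1921, 248): x_3 = 31·1921 + 60·4·248 = 119071; y_3 = 31·248 + 4·1921 = 15372.
  From (x_3, y_3) = (119071, 15372): x_4 = 31·119071 + 60·4·15372 = 7380481; y_4 = 31·15372 + 4·119071 = 952816.
  From (x_4, y_4) = (7380481, 952816): x_5 = 31·7380481 + 60·4·952816 = 457470751; y_5 = 31·952816 + 4·7380481 = 59059220.
Step 3: Verify x_5² - 60·y_5² = 209279488020504001 - 209279488020504000 = 1 (should be 1). ✓

(x_1, y_1) = (31, 4); (x_5, y_5) = (457470751, 59059220).
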